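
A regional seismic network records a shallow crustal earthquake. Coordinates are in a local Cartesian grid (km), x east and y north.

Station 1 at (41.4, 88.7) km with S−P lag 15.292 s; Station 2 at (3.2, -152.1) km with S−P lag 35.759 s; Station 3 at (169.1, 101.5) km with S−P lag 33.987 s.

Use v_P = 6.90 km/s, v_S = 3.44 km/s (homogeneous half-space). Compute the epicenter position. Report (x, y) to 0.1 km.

Distance from S−P lag: d = Δt · v_P v_S / (v_P − v_S) = Δt · (6.90·3.44)/(6.90−3.44) ≈ 6.8601·Δt.
So d_Station 1 = 104.90, d_Station 2 = 245.31, d_Station 3 = 233.15 km.
Circle about each station: (x − 41.4)² + (y − 88.7)² = 104.90²; (x − 3.2)² + (y + 152.1)² = 245.31²; (x − 169.1)² + (y − 101.5)² = 233.15².
Subtracting the Station 1 equation from the Station 2 and Station 3 equations removes the quadratic terms:
-76.4 x − 481.6 y = -35609.99
255.4 x + 25.6 y = -14039.50
Solving the 2×2 system: x ≈ -63.4, y ≈ 84.0 km.

x ≈ -63.4 km, y ≈ 84.0 km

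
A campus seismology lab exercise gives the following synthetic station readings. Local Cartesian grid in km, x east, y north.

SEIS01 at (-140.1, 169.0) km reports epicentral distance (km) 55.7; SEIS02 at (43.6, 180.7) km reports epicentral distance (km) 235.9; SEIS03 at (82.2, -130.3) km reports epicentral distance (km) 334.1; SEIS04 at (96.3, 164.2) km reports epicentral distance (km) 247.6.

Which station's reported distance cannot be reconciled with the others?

SEIS02

Solve using three stations at a time. Using SEIS01, SEIS03, SEIS04 (subtract circle equations pairwise → linear system) gives (x, y) ≈ (-146.1, 113.6).
Distances from that point to each station vs reported:
  SEIS01: calculated 55.7 vs reported 55.7 → residual 0.0 km
  SEIS02: calculated 201.2 vs reported 235.9 → residual 34.7 km
  SEIS03: calculated 334.1 vs reported 334.1 → residual 0.0 km
  SEIS04: calculated 247.6 vs reported 247.6 → residual 0.0 km
SEIS01, SEIS03, SEIS04 are mutually consistent (residuals ≈ 0); SEIS02 is off by 34.7 km.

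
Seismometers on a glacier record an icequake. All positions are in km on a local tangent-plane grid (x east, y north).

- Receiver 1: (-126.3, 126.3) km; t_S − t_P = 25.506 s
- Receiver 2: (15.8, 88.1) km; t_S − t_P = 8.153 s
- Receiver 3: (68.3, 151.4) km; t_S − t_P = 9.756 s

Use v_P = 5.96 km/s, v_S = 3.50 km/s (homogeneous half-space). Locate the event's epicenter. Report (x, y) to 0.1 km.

x ≈ 82.5 km, y ≈ 69.9 km

Distance from S−P lag: d = Δt · v_P v_S / (v_P − v_S) = Δt · (5.96·3.50)/(5.96−3.50) ≈ 8.4797·Δt.
So d_Receiver 1 = 216.28, d_Receiver 2 = 69.13, d_Receiver 3 = 82.73 km.
Circle about each station: (x + 126.3)² + (y − 126.3)² = 216.28²; (x − 15.8)² + (y − 88.1)² = 69.13²; (x − 68.3)² + (y − 151.4)² = 82.73².
Subtracting the Receiver 1 equation from the Receiver 2 and Receiver 3 equations removes the quadratic terms:
284.2 x − 76.4 y = 18105.95
389.2 x + 50.2 y = 35616.26
Solving the 2×2 system: x ≈ 82.5, y ≈ 69.9 km.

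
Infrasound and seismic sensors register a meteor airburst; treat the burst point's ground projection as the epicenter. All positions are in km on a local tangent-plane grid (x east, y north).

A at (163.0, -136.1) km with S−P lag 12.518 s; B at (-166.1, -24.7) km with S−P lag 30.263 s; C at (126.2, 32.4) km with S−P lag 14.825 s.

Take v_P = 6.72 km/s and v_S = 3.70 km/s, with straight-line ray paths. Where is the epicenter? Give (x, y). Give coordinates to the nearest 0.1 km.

(77.0, -79.3)

Distance from S−P lag: d = Δt · v_P v_S / (v_P − v_S) = Δt · (6.72·3.70)/(6.72−3.70) ≈ 8.2331·Δt.
So d_A = 103.06, d_B = 249.16, d_C = 122.06 km.
Circle about each station: (x − 163.0)² + (y + 136.1)² = 103.06²; (x + 166.1)² + (y + 24.7)² = 249.16²; (x − 126.2)² + (y − 32.4)² = 122.06².
Subtracting the A equation from the B and C equations removes the quadratic terms:
-658.2 x + 222.8 y = -68352.25
-73.6 x + 337.0 y = -32393.29
Solving the 2×2 system: x ≈ 77.0, y ≈ -79.3 km.
Check against A (with the unrounded x, y): √((x − 163.0)²+(y + 136.1)²) = 103.06 ≈ 103.06 km. ✓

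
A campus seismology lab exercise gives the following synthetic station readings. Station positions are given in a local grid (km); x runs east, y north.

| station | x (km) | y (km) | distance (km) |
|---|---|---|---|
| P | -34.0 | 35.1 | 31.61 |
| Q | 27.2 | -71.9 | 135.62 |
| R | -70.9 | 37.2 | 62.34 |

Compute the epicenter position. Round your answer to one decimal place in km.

(-12.1, 57.9)

Circle about each station: (x + 34.0)² + (y − 35.1)² = 31.61²; (x − 27.2)² + (y + 71.9)² = 135.62²; (x + 70.9)² + (y − 37.2)² = 62.34².
Subtracting pairs of circle equations eliminates x²+y² and gives linear equations (the radical axes):
122.4 x − 214.0 y = -13872.15
-73.8 x + 4.2 y = 1135.56
Solving the 2×2 system: x ≈ -12.1, y ≈ 57.9 km.
Check against P (with the unrounded x, y): √((x + 34.0)²+(y − 35.1)²) = 31.63 ≈ 31.61 km. ✓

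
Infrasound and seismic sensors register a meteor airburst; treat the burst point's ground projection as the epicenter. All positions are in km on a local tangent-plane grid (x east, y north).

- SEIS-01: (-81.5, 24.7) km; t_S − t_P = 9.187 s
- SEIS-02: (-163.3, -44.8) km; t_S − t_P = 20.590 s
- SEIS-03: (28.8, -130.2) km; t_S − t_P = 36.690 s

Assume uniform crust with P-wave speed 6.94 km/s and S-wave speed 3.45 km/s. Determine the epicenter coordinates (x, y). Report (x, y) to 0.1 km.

x ≈ -104.2 km, y ≈ 83.5 km

Distance from S−P lag: d = Δt · v_P v_S / (v_P − v_S) = Δt · (6.94·3.45)/(6.94−3.45) ≈ 6.8605·Δt.
So d_SEIS-01 = 63.03, d_SEIS-02 = 141.26, d_SEIS-03 = 251.71 km.
Circle about each station: (x + 81.5)² + (y − 24.7)² = 63.03²; (x + 163.3)² + (y + 44.8)² = 141.26²; (x − 28.8)² + (y + 130.2)² = 251.71².
Subtracting pairs of circle equations eliminates x²+y² and gives linear equations (the radical axes):
-163.6 x − 139.0 y = 5439.98
220.6 x − 309.8 y = -48856.00
Solving the 2×2 system: x ≈ -104.2, y ≈ 83.5 km.
Check against SEIS-01 (with the unrounded x, y): √((x + 81.5)²+(y − 24.7)²) = 63.03 ≈ 63.03 km. ✓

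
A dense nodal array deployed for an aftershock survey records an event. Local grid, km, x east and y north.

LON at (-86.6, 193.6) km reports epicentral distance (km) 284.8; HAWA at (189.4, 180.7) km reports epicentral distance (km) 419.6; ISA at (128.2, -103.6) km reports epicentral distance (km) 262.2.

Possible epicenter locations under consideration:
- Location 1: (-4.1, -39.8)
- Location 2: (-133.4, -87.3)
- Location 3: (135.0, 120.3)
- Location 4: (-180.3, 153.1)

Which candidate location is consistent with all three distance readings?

For each candidate, compare |candidate − station| to the reported distance:
Location 1: residuals LON 37.2, HAWA 126.2, ISA 115.3 → max 126.2 km
Location 2: residuals LON 0.0, HAWA 0.0, ISA 0.1 → max 0.1 km
Location 3: residuals LON 51.4, HAWA 338.3, ISA 38.2 → max 338.3 km
Location 4: residuals LON 182.7, HAWA 48.9, ISA 139.1 → max 182.7 km
Only Location 2 has all residuals ≈ 0.

Location 2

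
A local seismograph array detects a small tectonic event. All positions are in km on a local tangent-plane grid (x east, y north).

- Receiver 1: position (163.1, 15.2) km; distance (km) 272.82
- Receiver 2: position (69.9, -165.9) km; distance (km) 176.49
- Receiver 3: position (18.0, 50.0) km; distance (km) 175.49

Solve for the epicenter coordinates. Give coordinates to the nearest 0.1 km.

-89.0 km east, -89.1 km north

Circle about each station: (x − 163.1)² + (y − 15.2)² = 272.82²; (x − 69.9)² + (y + 165.9)² = 176.49²; (x − 18.0)² + (y − 50.0)² = 175.49².
Subtracting the Receiver 1 equation from the Receiver 2 and Receiver 3 equations removes the quadratic terms:
-186.4 x − 362.2 y = 48858.20
-290.2 x + 69.6 y = 19625.36
Solving the 2×2 system: x ≈ -89.0, y ≈ -89.1 km.
Check against Receiver 1 (with the unrounded x, y): √((x − 163.1)²+(y − 15.2)²) = 272.82 ≈ 272.82 km. ✓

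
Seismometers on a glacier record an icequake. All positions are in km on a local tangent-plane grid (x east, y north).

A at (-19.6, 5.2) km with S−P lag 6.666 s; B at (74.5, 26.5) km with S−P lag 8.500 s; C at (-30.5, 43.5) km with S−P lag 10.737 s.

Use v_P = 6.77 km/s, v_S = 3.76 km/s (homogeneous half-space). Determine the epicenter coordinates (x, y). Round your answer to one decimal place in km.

(26.6, -27.1)

Distance from S−P lag: d = Δt · v_P v_S / (v_P − v_S) = Δt · (6.77·3.76)/(6.77−3.76) ≈ 8.4569·Δt.
So d_A = 56.37, d_B = 71.88, d_C = 90.80 km.
Circle about each station: (x + 19.6)² + (y − 5.2)² = 56.37²; (x − 74.5)² + (y − 26.5)² = 71.88²; (x + 30.5)² + (y − 43.5)² = 90.80².
Subtracting the A equation from the B and C equations removes the quadratic terms:
188.2 x + 42.6 y = 3852.14
-21.8 x + 76.6 y = -2655.76
Solving the 2×2 system: x ≈ 26.6, y ≈ -27.1 km.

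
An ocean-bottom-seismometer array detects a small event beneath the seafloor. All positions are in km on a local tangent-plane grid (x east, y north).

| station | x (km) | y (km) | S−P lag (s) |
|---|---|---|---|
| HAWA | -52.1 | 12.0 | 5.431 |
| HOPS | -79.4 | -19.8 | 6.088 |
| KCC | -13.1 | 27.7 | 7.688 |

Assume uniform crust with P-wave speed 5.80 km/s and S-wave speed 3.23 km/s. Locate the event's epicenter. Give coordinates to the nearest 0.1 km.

(-35.2, -23.8)

Distance from S−P lag: d = Δt · v_P v_S / (v_P − v_S) = Δt · (5.80·3.23)/(5.80−3.23) ≈ 7.2895·Δt.
So d_HAWA = 39.59, d_HOPS = 44.38, d_KCC = 56.04 km.
Circle about each station: (x + 52.1)² + (y − 12.0)² = 39.59²; (x + 79.4)² + (y + 19.8)² = 44.38²; (x + 13.1)² + (y − 27.7)² = 56.04².
Subtracting pairs of circle equations eliminates x²+y² and gives linear equations (the radical axes):
-54.6 x − 63.6 y = 3435.77
78.0 x + 31.4 y = -3492.62
Solving the 2×2 system: x ≈ -35.2, y ≈ -23.8 km.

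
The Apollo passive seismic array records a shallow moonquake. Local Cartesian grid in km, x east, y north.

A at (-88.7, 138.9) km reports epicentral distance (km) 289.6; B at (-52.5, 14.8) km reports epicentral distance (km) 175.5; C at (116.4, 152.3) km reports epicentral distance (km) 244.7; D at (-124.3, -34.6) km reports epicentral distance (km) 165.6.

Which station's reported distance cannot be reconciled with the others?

Solve using three stations at a time. Using A, B, C (subtract circle equations pairwise → linear system) gives (x, y) ≈ (87.8, -90.8).
Distances from that point to each station vs reported:
  A: calculated 289.6 vs reported 289.6 → residual 0.0 km
  B: calculated 175.6 vs reported 175.5 → residual 0.1 km
  C: calculated 244.7 vs reported 244.7 → residual 0.0 km
  D: calculated 219.4 vs reported 165.6 → residual 53.8 km
A, B, C are mutually consistent (residuals ≈ 0); D is off by 53.8 km.

D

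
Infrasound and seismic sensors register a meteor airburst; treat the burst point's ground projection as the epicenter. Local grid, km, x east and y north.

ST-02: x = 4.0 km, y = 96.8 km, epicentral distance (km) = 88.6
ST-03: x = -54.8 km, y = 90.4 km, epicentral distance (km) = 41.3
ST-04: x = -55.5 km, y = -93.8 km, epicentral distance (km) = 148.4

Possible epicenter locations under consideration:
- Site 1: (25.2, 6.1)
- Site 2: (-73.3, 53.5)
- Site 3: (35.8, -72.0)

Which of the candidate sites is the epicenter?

Site 2

For each candidate, compare |candidate − station| to the reported distance:
Site 1: residuals ST-02 4.5, ST-03 74.9, ST-04 20.0 → max 74.9 km
Site 2: residuals ST-02 0.0, ST-03 0.0, ST-04 0.0 → max 0.0 km
Site 3: residuals ST-02 83.2, ST-03 144.7, ST-04 54.5 → max 144.7 km
Only Site 2 has all residuals ≈ 0.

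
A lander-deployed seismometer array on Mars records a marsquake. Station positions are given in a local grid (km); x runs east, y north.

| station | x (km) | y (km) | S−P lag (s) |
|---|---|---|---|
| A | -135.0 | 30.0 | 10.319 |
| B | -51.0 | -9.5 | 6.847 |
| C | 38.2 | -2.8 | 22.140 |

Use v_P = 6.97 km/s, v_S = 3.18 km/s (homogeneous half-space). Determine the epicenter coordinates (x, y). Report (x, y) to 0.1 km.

Distance from S−P lag: d = Δt · v_P v_S / (v_P − v_S) = Δt · (6.97·3.18)/(6.97−3.18) ≈ 5.8482·Δt.
So d_A = 60.35, d_B = 40.04, d_C = 129.48 km.
Circle about each station: (x + 135.0)² + (y − 30.0)² = 60.35²; (x + 51.0)² + (y + 9.5)² = 40.04²; (x − 38.2)² + (y + 2.8)² = 129.48².
Subtracting the A equation from the B and C equations removes the quadratic terms:
168.0 x − 79.0 y = -14394.83
346.4 x − 65.6 y = -30780.87
Solving the 2×2 system: x ≈ -91.0, y ≈ -11.3 km.

x ≈ -91.0 km, y ≈ -11.3 km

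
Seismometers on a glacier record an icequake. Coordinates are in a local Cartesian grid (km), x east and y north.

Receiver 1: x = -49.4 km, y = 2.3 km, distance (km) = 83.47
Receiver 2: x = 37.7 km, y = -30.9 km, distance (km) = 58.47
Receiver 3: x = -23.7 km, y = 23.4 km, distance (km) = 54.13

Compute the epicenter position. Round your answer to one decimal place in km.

Circle about each station: (x + 49.4)² + (y − 2.3)² = 83.47²; (x − 37.7)² + (y + 30.9)² = 58.47²; (x + 23.7)² + (y − 23.4)² = 54.13².
Subtracting the Receiver 1 equation from the Receiver 2 and Receiver 3 equations removes the quadratic terms:
174.2 x − 66.4 y = 3478.95
51.4 x + 42.2 y = 2700.78
Solving the 2×2 system: x ≈ 30.3, y ≈ 27.1 km.

x ≈ 30.3 km, y ≈ 27.1 km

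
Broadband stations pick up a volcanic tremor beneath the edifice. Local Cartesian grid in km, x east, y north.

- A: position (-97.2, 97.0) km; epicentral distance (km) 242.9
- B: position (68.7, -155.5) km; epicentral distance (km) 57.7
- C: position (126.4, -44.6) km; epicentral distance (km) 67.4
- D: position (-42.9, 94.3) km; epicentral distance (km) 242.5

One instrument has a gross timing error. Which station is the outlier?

Solve using three stations at a time. Using B, C, D (subtract circle equations pairwise → linear system) gives (x, y) ≈ (95.8, -104.6).
Distances from that point to each station vs reported:
  A: calculated 279.1 vs reported 242.9 → residual 36.2 km
  B: calculated 57.7 vs reported 57.7 → residual 0.0 km
  C: calculated 67.4 vs reported 67.4 → residual 0.0 km
  D: calculated 242.5 vs reported 242.5 → residual 0.0 km
B, C, D are mutually consistent (residuals ≈ 0); A is off by 36.2 km.

A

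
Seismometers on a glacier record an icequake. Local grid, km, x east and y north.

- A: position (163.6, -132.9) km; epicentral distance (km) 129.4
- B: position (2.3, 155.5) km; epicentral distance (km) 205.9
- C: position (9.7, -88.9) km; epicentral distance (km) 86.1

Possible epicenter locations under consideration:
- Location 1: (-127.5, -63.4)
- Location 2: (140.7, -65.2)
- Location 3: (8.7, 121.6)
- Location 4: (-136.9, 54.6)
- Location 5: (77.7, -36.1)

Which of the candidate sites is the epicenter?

For each candidate, compare |candidate − station| to the reported distance:
Location 1: residuals A 169.9, B 48.6, C 53.4 → max 169.9 km
Location 2: residuals A 57.9, B 54.6, C 47.0 → max 57.9 km
Location 3: residuals A 168.5, B 171.4, C 124.4 → max 171.4 km
Location 4: residuals A 224.8, B 34.0, C 119.0 → max 224.8 km
Location 5: residuals A 0.0, B 0.0, C 0.0 → max 0.0 km
Only Location 5 has all residuals ≈ 0.

Location 5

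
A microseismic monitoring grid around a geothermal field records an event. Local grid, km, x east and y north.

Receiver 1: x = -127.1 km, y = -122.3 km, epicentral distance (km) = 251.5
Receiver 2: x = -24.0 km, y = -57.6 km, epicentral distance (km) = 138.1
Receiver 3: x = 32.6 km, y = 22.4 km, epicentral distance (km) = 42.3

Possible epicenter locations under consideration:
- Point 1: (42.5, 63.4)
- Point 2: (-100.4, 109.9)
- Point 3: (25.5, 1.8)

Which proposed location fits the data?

For each candidate, compare |candidate − station| to the reported distance:
Point 1: residuals Receiver 1 0.0, Receiver 2 0.0, Receiver 3 0.1 → max 0.1 km
Point 2: residuals Receiver 1 17.8, Receiver 2 46.0, Receiver 3 116.9 → max 116.9 km
Point 3: residuals Receiver 1 54.8, Receiver 2 60.8, Receiver 3 20.5 → max 60.8 km
Only Point 1 has all residuals ≈ 0.

Point 1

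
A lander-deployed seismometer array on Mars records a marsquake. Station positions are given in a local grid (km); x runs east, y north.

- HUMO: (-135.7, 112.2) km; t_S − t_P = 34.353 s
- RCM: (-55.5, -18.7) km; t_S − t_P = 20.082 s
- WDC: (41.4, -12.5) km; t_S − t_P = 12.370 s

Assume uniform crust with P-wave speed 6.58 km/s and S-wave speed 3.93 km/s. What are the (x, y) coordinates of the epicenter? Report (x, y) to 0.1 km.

x ≈ 121.5 km, y ≈ -102.8 km

Distance from S−P lag: d = Δt · v_P v_S / (v_P − v_S) = Δt · (6.58·3.93)/(6.58−3.93) ≈ 9.7583·Δt.
So d_HUMO = 335.23, d_RCM = 195.97, d_WDC = 120.71 km.
Circle about each station: (x + 135.7)² + (y − 112.2)² = 335.23²; (x + 55.5)² + (y + 18.7)² = 195.97²; (x − 41.4)² + (y + 12.5)² = 120.71².
Subtracting the HUMO equation from the RCM and WDC equations removes the quadratic terms:
160.4 x − 261.8 y = 46401.52
354.2 x − 249.4 y = 68675.13
Solving the 2×2 system: x ≈ 121.5, y ≈ -102.8 km.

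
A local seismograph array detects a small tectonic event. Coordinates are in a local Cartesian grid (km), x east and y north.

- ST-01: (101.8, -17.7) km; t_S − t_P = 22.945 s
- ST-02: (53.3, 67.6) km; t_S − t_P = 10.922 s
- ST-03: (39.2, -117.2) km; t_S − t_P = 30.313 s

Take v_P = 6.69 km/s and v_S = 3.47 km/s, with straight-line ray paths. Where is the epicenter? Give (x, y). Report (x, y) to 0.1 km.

-21.3 km east, 92.8 km north

Distance from S−P lag: d = Δt · v_P v_S / (v_P − v_S) = Δt · (6.69·3.47)/(6.69−3.47) ≈ 7.2094·Δt.
So d_ST-01 = 165.42, d_ST-02 = 78.74, d_ST-03 = 218.54 km.
Circle about each station: (x − 101.8)² + (y + 17.7)² = 165.42²; (x − 53.3)² + (y − 67.6)² = 78.74²; (x − 39.2)² + (y + 117.2)² = 218.54².
Subtracting pairs of circle equations eliminates x²+y² and gives linear equations (the radical axes):
-97.0 x + 170.6 y = 17897.91
-125.2 x − 199.0 y = -15800.01
Solving the 2×2 system: x ≈ -21.3, y ≈ 92.8 km.
Check against ST-01 (with the unrounded x, y): √((x − 101.8)²+(y + 17.7)²) = 165.42 ≈ 165.42 km. ✓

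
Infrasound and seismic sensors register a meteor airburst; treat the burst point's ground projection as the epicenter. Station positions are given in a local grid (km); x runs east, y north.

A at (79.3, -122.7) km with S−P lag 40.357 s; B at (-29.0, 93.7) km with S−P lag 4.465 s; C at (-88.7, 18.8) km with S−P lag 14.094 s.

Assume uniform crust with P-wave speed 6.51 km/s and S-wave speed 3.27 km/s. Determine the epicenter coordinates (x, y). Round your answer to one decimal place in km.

(-55.9, 105.4)

Distance from S−P lag: d = Δt · v_P v_S / (v_P − v_S) = Δt · (6.51·3.27)/(6.51−3.27) ≈ 6.5703·Δt.
So d_A = 265.16, d_B = 29.34, d_C = 92.60 km.
Circle about each station: (x − 79.3)² + (y + 122.7)² = 265.16²; (x + 29.0)² + (y − 93.7)² = 29.34²; (x + 88.7)² + (y − 18.8)² = 92.60².
Subtracting pairs of circle equations eliminates x²+y² and gives linear equations (the radical axes):
-216.6 x + 432.8 y = 57725.90
-336.0 x + 283.0 y = 48612.42
Solving the 2×2 system: x ≈ -55.9, y ≈ 105.4 km.
Check against A (with the unrounded x, y): √((x − 79.3)²+(y + 122.7)²) = 265.16 ≈ 265.16 km. ✓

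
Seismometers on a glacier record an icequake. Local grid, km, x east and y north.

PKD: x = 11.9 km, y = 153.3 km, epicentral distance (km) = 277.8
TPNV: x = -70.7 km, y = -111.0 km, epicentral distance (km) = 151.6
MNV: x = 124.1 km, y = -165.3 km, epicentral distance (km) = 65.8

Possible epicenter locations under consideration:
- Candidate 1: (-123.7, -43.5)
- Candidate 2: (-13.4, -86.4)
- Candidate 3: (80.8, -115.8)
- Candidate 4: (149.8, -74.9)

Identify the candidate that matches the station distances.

For each candidate, compare |candidate − station| to the reported distance:
Candidate 1: residuals PKD 38.8, TPNV 65.8, MNV 210.3 → max 210.3 km
Candidate 2: residuals PKD 36.8, TPNV 89.2, MNV 92.7 → max 92.7 km
Candidate 3: residuals PKD 0.0, TPNV 0.0, MNV 0.0 → max 0.0 km
Candidate 4: residuals PKD 11.2, TPNV 71.8, MNV 28.2 → max 71.8 km
Only Candidate 3 has all residuals ≈ 0.

Candidate 3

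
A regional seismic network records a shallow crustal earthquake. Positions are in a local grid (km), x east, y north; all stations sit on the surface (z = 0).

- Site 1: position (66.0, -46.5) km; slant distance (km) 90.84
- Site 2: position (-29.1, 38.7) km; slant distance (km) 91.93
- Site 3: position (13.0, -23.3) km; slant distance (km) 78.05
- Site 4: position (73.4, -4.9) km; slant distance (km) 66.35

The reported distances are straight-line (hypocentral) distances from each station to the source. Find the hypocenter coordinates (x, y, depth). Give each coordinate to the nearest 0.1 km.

(45.3, 24.9, 52.2)

Each station gives a sphere (x−x_i)² + (y−y_i)² + z² = d_i² (stations at z=0).
Subtracting the Site 1 sphere from Site 2 and Site 3: z² cancels, leaving linear equations in x and y:
-190.2 x + 170.4 y = -4372.97
-106.0 x + 46.4 y = -3646.26
Solving: x ≈ 45.297, y ≈ 24.898 km (keep extra digits for the depth step; rounded: 45.3, 24.9).
Then from the Site 1 sphere: z² = 90.84² − (x − 66.0)² − (y + 46.5)² with x = 45.297, y = 24.898, so z ≈ 52.207 ≈ 52.2 km.
Check against Site 4 (with the unrounded solution): distance 66.36 ≈ 66.35 km. ✓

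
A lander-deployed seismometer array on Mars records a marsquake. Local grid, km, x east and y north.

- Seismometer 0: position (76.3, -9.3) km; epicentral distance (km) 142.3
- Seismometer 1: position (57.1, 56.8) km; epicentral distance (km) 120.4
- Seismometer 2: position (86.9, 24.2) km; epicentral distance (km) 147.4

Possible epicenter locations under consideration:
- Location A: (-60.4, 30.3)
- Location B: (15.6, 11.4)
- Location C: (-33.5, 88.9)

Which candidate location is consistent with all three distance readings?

Location A

For each candidate, compare |candidate − station| to the reported distance:
Location A: residuals Seismometer 0 0.0, Seismometer 1 0.1, Seismometer 2 0.0 → max 0.1 km
Location B: residuals Seismometer 0 78.2, Seismometer 1 58.9, Seismometer 2 75.0 → max 78.2 km
Location C: residuals Seismometer 0 5.0, Seismometer 1 24.3, Seismometer 2 10.7 → max 24.3 km
Only Location A has all residuals ≈ 0.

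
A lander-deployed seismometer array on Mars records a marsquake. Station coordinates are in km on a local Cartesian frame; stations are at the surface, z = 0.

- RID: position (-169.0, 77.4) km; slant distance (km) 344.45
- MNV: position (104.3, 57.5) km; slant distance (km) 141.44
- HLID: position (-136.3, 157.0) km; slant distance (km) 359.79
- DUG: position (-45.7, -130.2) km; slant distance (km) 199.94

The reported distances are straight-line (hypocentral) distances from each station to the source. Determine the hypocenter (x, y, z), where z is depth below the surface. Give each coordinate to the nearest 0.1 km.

Each station gives a sphere (x−x_i)² + (y−y_i)² + z² = d_i² (stations at z=0).
Subtracting the RID sphere from MNV and HLID: z² cancels, leaving linear equations in x and y:
546.6 x − 39.8 y = 78273.51
65.4 x + 159.2 y = -2128.11
Solving: x ≈ 138.097, y ≈ -70.098 km (keep extra digits for the depth step; rounded: 138.1, -70.1).
Then from the RID sphere: z² = 344.45² − (x + 169.0)² − (y − 77.4)² with x = 138.097, y = -70.098, so z ≈ 50.809 ≈ 50.8 km.

(138.1, -70.1, 50.8)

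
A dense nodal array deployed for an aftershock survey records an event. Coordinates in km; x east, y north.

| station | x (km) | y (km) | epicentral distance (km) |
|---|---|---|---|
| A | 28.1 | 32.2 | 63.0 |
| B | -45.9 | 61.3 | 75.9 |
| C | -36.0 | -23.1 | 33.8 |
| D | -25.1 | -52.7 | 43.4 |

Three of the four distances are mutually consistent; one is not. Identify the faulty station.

C

Solve using three stations at a time. Using A, B, D (subtract circle equations pairwise → linear system) gives (x, y) ≈ (-19.0, -9.7).
Distances from that point to each station vs reported:
  A: calculated 63.0 vs reported 63.0 → residual 0.0 km
  B: calculated 75.9 vs reported 75.9 → residual 0.0 km
  C: calculated 21.7 vs reported 33.8 → residual 12.1 km
  D: calculated 43.4 vs reported 43.4 → residual 0.0 km
A, B, D are mutually consistent (residuals ≈ 0); C is off by 12.1 km.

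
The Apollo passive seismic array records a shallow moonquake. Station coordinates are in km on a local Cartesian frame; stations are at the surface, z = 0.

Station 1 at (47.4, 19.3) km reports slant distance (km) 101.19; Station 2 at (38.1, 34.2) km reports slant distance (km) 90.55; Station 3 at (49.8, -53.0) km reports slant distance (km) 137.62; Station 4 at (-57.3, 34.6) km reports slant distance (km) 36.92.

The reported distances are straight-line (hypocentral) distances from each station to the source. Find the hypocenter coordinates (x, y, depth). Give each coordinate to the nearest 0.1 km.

Each station gives a sphere (x−x_i)² + (y−y_i)² + z² = d_i² (stations at z=0).
Subtracting the Station 1 sphere from Station 2 and Station 3: z² cancels, leaving linear equations in x and y:
-18.6 x + 29.8 y = 2042.11
4.8 x − 144.6 y = -6030.06
Solving: x ≈ -45.393, y ≈ 40.195 km (keep extra digits for the depth step; rounded: -45.4, 40.2).
Then from the Station 1 sphere: z² = 101.19² − (x − 47.4)² − (y − 19.3)² with x = -45.393, y = 40.195, so z ≈ 34.529 ≈ 34.5 km.
Check against Station 4 (with the unrounded solution): distance 36.95 ≈ 36.92 km. ✓

(-45.4, 40.2, 34.5)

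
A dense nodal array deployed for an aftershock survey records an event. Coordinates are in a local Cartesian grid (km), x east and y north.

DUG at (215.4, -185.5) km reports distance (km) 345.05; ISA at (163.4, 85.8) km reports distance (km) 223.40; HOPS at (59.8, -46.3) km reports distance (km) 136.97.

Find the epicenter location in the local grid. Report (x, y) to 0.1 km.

x ≈ -53.2 km, y ≈ 31.1 km

Circle about each station: (x − 215.4)² + (y + 185.5)² = 345.05²; (x − 163.4)² + (y − 85.8)² = 223.40²; (x − 59.8)² + (y + 46.3)² = 136.97².
Subtracting pairs of circle equations eliminates x²+y² and gives linear equations (the radical axes):
-104.0 x + 542.6 y = 22405.73
-311.2 x + 278.4 y = 25211.04
Solving the 2×2 system: x ≈ -53.2, y ≈ 31.1 km.
Check against DUG (with the unrounded x, y): √((x − 215.4)²+(y + 185.5)²) = 345.05 ≈ 345.05 km. ✓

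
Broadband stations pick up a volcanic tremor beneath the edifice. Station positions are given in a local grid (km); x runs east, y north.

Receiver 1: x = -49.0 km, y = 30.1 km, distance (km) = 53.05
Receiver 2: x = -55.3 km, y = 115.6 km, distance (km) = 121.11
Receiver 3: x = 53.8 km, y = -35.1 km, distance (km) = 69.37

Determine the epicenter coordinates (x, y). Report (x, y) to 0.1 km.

Circle about each station: (x + 49.0)² + (y − 30.1)² = 53.05²; (x + 55.3)² + (y − 115.6)² = 121.11²; (x − 53.8)² + (y + 35.1)² = 69.37².
Subtracting pairs of circle equations eliminates x²+y² and gives linear equations (the radical axes):
-12.6 x + 171.0 y = 1261.11
205.6 x − 130.4 y = -1178.45
Solving the 2×2 system: x ≈ -1.1, y ≈ 7.3 km.

-1.1 km east, 7.3 km north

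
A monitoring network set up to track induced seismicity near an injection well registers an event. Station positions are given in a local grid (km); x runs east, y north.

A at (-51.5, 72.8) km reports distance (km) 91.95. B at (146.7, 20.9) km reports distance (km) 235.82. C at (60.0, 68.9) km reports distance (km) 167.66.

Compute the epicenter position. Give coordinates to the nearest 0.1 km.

Circle about each station: (x + 51.5)² + (y − 72.8)² = 91.95²; (x − 146.7)² + (y − 20.9)² = 235.82²; (x − 60.0)² + (y − 68.9)² = 167.66².
Subtracting pairs of circle equations eliminates x²+y² and gives linear equations (the radical axes):
396.4 x − 103.8 y = -33150.66
223.0 x − 7.8 y = -19259.95
Solving the 2×2 system: x ≈ -86.8, y ≈ -12.1 km.
Check against A (with the unrounded x, y): √((x + 51.5)²+(y − 72.8)²) = 91.91 ≈ 91.95 km. ✓

-86.8 km east, -12.1 km north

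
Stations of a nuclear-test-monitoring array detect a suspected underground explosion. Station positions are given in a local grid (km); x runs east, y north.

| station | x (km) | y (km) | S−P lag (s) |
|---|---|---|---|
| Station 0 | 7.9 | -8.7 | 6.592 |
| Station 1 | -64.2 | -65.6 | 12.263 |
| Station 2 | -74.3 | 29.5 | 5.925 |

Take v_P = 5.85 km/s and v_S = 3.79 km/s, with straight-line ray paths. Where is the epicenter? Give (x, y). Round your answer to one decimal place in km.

Distance from S−P lag: d = Δt · v_P v_S / (v_P − v_S) = Δt · (5.85·3.79)/(5.85−3.79) ≈ 10.7629·Δt.
So d_Station 0 = 70.95, d_Station 1 = 131.99, d_Station 2 = 63.77 km.
Circle about each station: (x − 7.9)² + (y + 8.7)² = 70.95²; (x + 64.2)² + (y + 65.6)² = 131.99²; (x + 74.3)² + (y − 29.5)² = 63.77².
Subtracting the Station 0 equation from the Station 1 and Station 2 equations removes the quadratic terms:
-144.2 x − 113.8 y = -4100.56
-164.4 x + 76.4 y = 7219.93
Solving the 2×2 system: x ≈ -17.1, y ≈ 57.7 km.

x ≈ -17.1 km, y ≈ 57.7 km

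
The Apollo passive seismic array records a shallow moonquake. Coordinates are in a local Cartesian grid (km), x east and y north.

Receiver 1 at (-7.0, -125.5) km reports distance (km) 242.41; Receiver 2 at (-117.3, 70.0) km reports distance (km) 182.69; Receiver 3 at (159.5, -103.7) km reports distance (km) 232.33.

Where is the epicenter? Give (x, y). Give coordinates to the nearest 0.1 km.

Circle about each station: (x + 7.0)² + (y + 125.5)² = 242.41²; (x + 117.3)² + (y − 70.0)² = 182.69²; (x − 159.5)² + (y + 103.7)² = 232.33².
Subtracting pairs of circle equations eliminates x²+y² and gives linear equations (the radical axes):
-220.6 x + 391.0 y = 28247.01
333.0 x + 43.6 y = 25180.07
Solving the 2×2 system: x ≈ 61.6, y ≈ 107.0 km.

(61.6, 107.0)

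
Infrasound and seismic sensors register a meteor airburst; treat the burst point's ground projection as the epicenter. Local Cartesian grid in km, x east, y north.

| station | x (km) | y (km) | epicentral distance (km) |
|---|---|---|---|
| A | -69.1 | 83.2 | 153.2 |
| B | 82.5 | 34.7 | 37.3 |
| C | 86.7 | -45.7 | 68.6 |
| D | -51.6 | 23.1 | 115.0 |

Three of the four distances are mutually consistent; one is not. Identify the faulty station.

C

Solve using three stations at a time. Using A, B, D (subtract circle equations pairwise → linear system) gives (x, y) ≈ (61.8, 3.5).
Distances from that point to each station vs reported:
  A: calculated 153.2 vs reported 153.2 → residual 0.0 km
  B: calculated 37.5 vs reported 37.3 → residual 0.2 km
  C: calculated 55.1 vs reported 68.6 → residual 13.5 km
  D: calculated 115.1 vs reported 115.0 → residual 0.1 km
A, B, D are mutually consistent (residuals ≈ 0); C is off by 13.5 km.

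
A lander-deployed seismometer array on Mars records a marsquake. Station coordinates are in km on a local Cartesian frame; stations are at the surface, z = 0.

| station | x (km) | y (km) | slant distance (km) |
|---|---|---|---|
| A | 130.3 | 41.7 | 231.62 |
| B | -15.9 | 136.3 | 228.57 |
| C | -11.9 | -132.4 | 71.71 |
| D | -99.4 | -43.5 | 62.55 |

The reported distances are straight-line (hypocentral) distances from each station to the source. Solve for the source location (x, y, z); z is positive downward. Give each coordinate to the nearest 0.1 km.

Each station gives a sphere (x−x_i)² + (y−y_i)² + z² = d_i² (stations at z=0).
Subtracting the A sphere from B and C: z² cancels, leaving linear equations in x and y:
-292.4 x + 189.2 y = 1517.10
-284.4 x − 348.2 y = 47459.89
Solving: x ≈ -61.095, y ≈ -86.400 km (keep extra digits for the depth step; rounded: -61.1, -86.4).
Then from the A sphere: z² = 231.62² − (x − 130.3)² − (y − 41.7)² with x = -61.095, y = -86.400, so z ≈ 24.620 ≈ 24.6 km.

x ≈ -61.1 km, y ≈ -86.4 km, depth ≈ 24.6 km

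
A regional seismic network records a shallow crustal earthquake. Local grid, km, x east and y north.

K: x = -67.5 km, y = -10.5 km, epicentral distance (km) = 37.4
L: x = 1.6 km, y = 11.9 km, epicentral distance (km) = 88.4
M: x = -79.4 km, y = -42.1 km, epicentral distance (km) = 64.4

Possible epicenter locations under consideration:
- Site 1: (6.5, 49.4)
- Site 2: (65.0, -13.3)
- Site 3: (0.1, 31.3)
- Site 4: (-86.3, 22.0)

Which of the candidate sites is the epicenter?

Site 4

For each candidate, compare |candidate − station| to the reported distance:
Site 1: residuals K 57.8, L 50.6, M 61.1 → max 61.1 km
Site 2: residuals K 95.1, L 20.2, M 82.8 → max 95.1 km
Site 3: residuals K 42.1, L 68.9, M 43.8 → max 68.9 km
Site 4: residuals K 0.1, L 0.1, M 0.1 → max 0.1 km
Only Site 4 has all residuals ≈ 0.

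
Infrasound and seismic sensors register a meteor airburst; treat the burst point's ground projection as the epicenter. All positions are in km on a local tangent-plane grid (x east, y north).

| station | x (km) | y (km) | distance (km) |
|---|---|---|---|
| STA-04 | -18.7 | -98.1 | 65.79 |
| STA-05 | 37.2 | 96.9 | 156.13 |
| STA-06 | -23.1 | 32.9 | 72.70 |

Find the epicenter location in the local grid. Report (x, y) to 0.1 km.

Circle about each station: (x + 18.7)² + (y + 98.1)² = 65.79²; (x − 37.2)² + (y − 96.9)² = 156.13²; (x + 23.1)² + (y − 32.9)² = 72.70².
Subtracting pairs of circle equations eliminates x²+y² and gives linear equations (the radical axes):
111.8 x + 390.0 y = -19248.10
-8.8 x + 262.0 y = -9314.25
Solving the 2×2 system: x ≈ -43.1, y ≈ -37.0 km.
Check against STA-04 (with the unrounded x, y): √((x + 18.7)²+(y + 98.1)²) = 65.79 ≈ 65.79 km. ✓

(-43.1, -37.0)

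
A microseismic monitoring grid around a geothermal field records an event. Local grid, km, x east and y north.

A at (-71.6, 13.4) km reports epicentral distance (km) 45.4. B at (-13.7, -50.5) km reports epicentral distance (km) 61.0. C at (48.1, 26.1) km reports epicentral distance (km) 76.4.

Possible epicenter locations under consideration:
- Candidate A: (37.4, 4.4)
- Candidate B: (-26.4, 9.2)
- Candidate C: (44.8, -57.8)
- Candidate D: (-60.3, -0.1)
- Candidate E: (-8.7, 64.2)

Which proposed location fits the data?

Candidate B

For each candidate, compare |candidate − station| to the reported distance:
Candidate A: residuals A 64.0, B 14.0, C 52.2 → max 64.0 km
Candidate B: residuals A 0.0, B 0.0, C 0.0 → max 0.0 km
Candidate C: residuals A 91.0, B 2.0, C 7.6 → max 91.0 km
Candidate D: residuals A 27.8, B 7.6, C 35.1 → max 35.1 km
Candidate E: residuals A 35.5, B 53.8, C 8.0 → max 53.8 km
Only Candidate B has all residuals ≈ 0.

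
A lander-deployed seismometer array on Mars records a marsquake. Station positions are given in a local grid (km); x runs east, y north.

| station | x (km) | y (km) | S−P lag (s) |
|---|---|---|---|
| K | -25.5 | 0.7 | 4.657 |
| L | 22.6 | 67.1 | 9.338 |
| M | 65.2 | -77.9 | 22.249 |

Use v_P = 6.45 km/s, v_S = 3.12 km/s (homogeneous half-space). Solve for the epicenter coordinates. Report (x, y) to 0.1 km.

-17.9 km east, 27.8 km north

Distance from S−P lag: d = Δt · v_P v_S / (v_P − v_S) = Δt · (6.45·3.12)/(6.45−3.12) ≈ 6.0432·Δt.
So d_K = 28.14, d_L = 56.43, d_M = 134.46 km.
Circle about each station: (x + 25.5)² + (y − 0.7)² = 28.14²; (x − 22.6)² + (y − 67.1)² = 56.43²; (x − 65.2)² + (y + 77.9)² = 134.46².
Subtracting pairs of circle equations eliminates x²+y² and gives linear equations (the radical axes):
96.2 x + 132.8 y = 1969.94
181.4 x − 157.2 y = -7618.92
Solving the 2×2 system: x ≈ -17.9, y ≈ 27.8 km.
Check against K (with the unrounded x, y): √((x + 25.5)²+(y − 0.7)²) = 28.15 ≈ 28.14 km. ✓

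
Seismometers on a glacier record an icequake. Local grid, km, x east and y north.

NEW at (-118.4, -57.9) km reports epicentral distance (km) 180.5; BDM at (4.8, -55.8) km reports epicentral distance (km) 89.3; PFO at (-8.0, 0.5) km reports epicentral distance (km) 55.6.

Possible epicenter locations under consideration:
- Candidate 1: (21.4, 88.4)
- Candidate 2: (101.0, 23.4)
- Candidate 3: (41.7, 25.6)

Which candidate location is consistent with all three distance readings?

Candidate 3

For each candidate, compare |candidate − station| to the reported distance:
Candidate 1: residuals NEW 21.9, BDM 55.9, PFO 37.1 → max 55.9 km
Candidate 2: residuals NEW 53.5, BDM 35.3, PFO 55.8 → max 55.8 km
Candidate 3: residuals NEW 0.1, BDM 0.1, PFO 0.1 → max 0.1 km
Only Candidate 3 has all residuals ≈ 0.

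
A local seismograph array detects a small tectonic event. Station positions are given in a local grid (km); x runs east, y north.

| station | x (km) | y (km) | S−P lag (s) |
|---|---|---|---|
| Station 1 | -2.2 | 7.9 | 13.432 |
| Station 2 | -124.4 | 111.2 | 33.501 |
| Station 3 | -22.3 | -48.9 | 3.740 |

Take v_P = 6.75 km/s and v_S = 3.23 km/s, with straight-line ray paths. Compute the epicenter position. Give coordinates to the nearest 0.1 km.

Distance from S−P lag: d = Δt · v_P v_S / (v_P − v_S) = Δt · (6.75·3.23)/(6.75−3.23) ≈ 6.1939·Δt.
So d_Station 1 = 83.20, d_Station 2 = 207.50, d_Station 3 = 23.17 km.
Circle about each station: (x + 2.2)² + (y − 7.9)² = 83.20²; (x + 124.4)² + (y − 111.2)² = 207.50²; (x + 22.3)² + (y + 48.9)² = 23.17².
Subtracting pairs of circle equations eliminates x²+y² and gives linear equations (the radical axes):
-244.4 x + 206.6 y = -8360.46
-40.2 x − 113.6 y = 9206.64
Solving the 2×2 system: x ≈ -26.4, y ≈ -71.7 km.

x ≈ -26.4 km, y ≈ -71.7 km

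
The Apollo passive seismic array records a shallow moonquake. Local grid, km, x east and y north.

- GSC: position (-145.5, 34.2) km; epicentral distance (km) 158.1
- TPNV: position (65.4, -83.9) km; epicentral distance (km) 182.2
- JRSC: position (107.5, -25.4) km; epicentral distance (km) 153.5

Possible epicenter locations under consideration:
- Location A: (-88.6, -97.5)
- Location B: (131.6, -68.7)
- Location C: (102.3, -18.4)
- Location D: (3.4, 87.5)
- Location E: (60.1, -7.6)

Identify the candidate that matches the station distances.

For each candidate, compare |candidate − station| to the reported distance:
Location A: residuals GSC 14.6, TPNV 27.6, JRSC 55.4 → max 55.4 km
Location B: residuals GSC 137.5, TPNV 114.3, JRSC 103.9 → max 137.5 km
Location C: residuals GSC 95.2, TPNV 107.0, JRSC 144.8 → max 144.8 km
Location D: residuals GSC 0.1, TPNV 0.1, JRSC 0.1 → max 0.1 km
Location E: residuals GSC 51.7, TPNV 105.7, JRSC 102.9 → max 105.7 km
Only Location D has all residuals ≈ 0.

Location D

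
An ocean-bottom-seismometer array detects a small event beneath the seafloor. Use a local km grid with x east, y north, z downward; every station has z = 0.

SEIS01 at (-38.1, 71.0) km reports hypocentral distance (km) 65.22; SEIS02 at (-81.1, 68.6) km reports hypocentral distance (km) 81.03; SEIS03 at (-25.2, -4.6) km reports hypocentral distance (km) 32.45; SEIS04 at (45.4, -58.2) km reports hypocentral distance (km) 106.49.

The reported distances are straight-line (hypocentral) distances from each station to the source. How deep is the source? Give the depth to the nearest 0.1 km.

z ≈ 27.3 km

Each station gives a sphere (x−x_i)² + (y−y_i)² + z² = d_i² (stations at z=0).
Subtracting the SEIS01 sphere from SEIS02 and SEIS03: z² cancels, leaving linear equations in x and y:
-86.0 x − 4.8 y = 2478.35
25.8 x − 151.2 y = -2635.76
Solving: x ≈ -29.510, y ≈ 12.397 km (keep extra digits for the depth step; rounded: -29.5, 12.4).
Then from the SEIS01 sphere: z² = 65.22² − (x + 38.1)² − (y − 71.0)² with x = -29.510, y = 12.397, so z ≈ 27.305 ≈ 27.3 km.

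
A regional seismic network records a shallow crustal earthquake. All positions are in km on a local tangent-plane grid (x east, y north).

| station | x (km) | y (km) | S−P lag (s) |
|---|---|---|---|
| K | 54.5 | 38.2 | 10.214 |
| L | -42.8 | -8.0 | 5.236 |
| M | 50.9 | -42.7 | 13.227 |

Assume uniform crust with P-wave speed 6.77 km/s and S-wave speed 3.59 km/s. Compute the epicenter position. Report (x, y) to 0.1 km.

(-22.7, 26.6)

Distance from S−P lag: d = Δt · v_P v_S / (v_P − v_S) = Δt · (6.77·3.59)/(6.77−3.59) ≈ 7.6429·Δt.
So d_K = 78.06, d_L = 40.02, d_M = 101.09 km.
Circle about each station: (x − 54.5)² + (y − 38.2)² = 78.06²; (x + 42.8)² + (y + 8.0)² = 40.02²; (x − 50.9)² + (y + 42.7)² = 101.09².
Subtracting pairs of circle equations eliminates x²+y² and gives linear equations (the radical axes):
-194.6 x − 92.4 y = 1958.11
-7.2 x − 161.8 y = -4141.21
Solving the 2×2 system: x ≈ -22.7, y ≈ 26.6 km.
Check against K (with the unrounded x, y): √((x − 54.5)²+(y − 38.2)²) = 78.06 ≈ 78.06 km. ✓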